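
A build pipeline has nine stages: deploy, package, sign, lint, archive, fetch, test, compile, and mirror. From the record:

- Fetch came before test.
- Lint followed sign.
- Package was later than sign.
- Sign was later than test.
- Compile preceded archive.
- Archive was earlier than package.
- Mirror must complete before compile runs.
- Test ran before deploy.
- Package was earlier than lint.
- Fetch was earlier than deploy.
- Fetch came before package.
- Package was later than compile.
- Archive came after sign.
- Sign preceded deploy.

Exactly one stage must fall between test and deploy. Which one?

sign

Tracing the constraints gives test → sign → deploy, so sign sits after test and before deploy.
No other stage is forced both after test and before deploy.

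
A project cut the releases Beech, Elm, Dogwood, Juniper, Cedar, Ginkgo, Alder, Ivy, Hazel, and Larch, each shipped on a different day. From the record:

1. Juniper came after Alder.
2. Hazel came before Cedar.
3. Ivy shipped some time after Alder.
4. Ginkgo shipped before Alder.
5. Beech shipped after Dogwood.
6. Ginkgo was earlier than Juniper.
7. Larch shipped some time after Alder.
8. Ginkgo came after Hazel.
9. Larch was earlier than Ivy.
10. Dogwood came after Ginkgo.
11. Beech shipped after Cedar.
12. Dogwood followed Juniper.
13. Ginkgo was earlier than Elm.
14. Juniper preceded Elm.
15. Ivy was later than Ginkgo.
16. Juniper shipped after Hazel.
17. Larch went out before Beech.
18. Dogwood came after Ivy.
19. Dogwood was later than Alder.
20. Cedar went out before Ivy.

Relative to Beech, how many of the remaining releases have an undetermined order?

Forced before Beech: Alder, Cedar, Dogwood, Ginkgo, Hazel, Ivy, Juniper, and Larch.
That leaves Elm with no forced order relative to Beech — 1.

1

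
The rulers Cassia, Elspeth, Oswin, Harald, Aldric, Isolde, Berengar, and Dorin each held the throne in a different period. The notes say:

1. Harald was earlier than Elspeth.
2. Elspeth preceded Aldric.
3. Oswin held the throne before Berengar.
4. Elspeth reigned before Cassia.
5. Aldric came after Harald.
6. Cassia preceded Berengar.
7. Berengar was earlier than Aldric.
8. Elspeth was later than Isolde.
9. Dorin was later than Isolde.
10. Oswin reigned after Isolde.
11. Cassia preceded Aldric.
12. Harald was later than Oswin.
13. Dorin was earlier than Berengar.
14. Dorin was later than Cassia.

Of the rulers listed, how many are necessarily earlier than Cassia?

4

Directly stated before Cassia: Elspeth.
Harald reaches Cassia via Harald → Elspeth → Cassia.
Isolde reaches Cassia via Isolde → Elspeth → Cassia.
Oswin reaches Cassia via Oswin → Harald → Elspeth → Cassia.
No chain forces Aldric (or any of the others) ahead of Cassia.
That's Elspeth, Harald, Isolde, and Oswin — 4 in all.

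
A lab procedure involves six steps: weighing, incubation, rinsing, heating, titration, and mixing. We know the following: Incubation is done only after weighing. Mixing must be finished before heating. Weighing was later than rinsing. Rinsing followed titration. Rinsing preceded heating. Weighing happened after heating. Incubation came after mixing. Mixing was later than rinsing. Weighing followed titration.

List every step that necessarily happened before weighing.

heating, mixing, rinsing, titration

Directly stated before weighing: heating, rinsing, and titration.
Mixing reaches weighing via mixing → heating → weighing.
No chain forces incubation ahead of weighing.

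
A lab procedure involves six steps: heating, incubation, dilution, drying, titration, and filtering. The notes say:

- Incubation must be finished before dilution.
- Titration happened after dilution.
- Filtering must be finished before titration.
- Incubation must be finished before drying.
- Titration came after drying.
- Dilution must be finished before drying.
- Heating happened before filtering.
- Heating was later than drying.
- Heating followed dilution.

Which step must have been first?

incubation

Incubation has a chain of constraints placing it before every other step, so incubation must be first.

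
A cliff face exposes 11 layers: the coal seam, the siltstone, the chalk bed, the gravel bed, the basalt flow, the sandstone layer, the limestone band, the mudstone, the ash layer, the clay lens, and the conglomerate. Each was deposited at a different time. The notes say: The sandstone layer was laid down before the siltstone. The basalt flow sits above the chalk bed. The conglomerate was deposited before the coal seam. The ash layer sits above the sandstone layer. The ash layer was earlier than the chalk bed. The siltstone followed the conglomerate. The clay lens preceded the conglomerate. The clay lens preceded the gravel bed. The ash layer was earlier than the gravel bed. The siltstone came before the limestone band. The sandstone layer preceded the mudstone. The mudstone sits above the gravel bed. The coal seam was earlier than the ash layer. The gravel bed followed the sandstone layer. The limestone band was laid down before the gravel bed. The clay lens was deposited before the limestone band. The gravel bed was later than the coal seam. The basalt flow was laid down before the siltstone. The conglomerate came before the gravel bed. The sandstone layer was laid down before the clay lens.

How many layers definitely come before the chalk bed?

Directly stated before the chalk bed: the ash layer.
The clay lens reaches the chalk bed via the clay lens → the conglomerate → the coal seam → the ash layer → the chalk bed.
The coal seam reaches the chalk bed via the coal seam → the ash layer → the chalk bed.
The conglomerate reaches the chalk bed via the conglomerate → the coal seam → the ash layer → the chalk bed.
Likewise the sandstone layer reaches the chalk bed by chaining the stated constraints.
No chain forces the gravel bed (or any of the others) ahead of the chalk bed.
That's the ash layer, the clay lens, the coal seam, the conglomerate, and the sandstone layer — 5 in all.

5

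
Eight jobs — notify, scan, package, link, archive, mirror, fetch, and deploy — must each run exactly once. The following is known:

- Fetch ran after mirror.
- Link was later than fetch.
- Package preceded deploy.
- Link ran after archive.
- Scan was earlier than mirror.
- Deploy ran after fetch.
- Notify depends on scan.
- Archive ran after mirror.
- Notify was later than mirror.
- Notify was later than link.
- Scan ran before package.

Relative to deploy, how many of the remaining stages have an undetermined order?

3

Forced before deploy: fetch, mirror, package, and scan.
That leaves archive, link, and notify with no forced order relative to deploy — 3.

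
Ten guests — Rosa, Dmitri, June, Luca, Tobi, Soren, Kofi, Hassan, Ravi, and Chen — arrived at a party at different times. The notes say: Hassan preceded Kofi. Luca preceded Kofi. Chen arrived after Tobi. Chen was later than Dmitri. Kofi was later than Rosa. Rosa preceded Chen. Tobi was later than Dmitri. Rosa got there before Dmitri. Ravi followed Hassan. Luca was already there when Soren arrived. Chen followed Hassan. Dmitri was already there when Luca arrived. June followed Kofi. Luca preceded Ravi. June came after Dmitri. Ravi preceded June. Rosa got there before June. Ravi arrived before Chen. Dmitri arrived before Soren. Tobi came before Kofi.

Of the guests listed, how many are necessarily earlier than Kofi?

5

Directly stated before Kofi: Hassan, Luca, Rosa, and Tobi.
Dmitri reaches Kofi via Dmitri → Luca → Kofi.
That's Dmitri, Hassan, Luca, Rosa, and Tobi — 5 in all.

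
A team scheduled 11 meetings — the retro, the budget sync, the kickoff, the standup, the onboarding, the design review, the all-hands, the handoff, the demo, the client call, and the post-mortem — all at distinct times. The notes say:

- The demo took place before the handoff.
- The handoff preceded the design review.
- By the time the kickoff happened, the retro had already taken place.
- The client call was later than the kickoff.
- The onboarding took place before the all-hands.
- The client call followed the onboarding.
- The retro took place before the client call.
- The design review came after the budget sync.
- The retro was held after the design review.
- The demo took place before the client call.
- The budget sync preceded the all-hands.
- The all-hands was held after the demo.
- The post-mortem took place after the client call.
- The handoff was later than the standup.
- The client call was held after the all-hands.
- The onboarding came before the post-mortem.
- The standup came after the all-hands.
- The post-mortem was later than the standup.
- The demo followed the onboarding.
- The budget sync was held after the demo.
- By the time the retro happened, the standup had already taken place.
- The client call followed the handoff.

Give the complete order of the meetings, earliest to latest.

The constraints fix every adjacent pair, so only one ordering works:
the onboarding → the demo → the budget sync → the all-hands → the standup → the handoff → the design review → the retro → the kickoff → the client call → the post-mortem.

the onboarding, the demo, the budget sync, the all-hands, the standup, the handoff, the design review, the retro, the kickoff, the client call, the post-mortem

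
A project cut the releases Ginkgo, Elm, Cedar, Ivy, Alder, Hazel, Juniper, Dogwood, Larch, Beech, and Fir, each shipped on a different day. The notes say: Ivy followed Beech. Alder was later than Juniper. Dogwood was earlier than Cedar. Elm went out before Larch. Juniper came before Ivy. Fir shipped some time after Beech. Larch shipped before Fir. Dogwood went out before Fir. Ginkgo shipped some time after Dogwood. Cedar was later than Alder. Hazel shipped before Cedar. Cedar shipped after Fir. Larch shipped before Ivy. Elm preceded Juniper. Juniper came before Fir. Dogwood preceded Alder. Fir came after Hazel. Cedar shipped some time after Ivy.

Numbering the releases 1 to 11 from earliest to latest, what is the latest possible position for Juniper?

7

Juniper must come before Alder, Cedar, Fir, and Ivy — 4 releases forced after it.
Everything else can be placed before Juniper in some valid order, so Juniper can sit as late as position 11 − 4 = 7.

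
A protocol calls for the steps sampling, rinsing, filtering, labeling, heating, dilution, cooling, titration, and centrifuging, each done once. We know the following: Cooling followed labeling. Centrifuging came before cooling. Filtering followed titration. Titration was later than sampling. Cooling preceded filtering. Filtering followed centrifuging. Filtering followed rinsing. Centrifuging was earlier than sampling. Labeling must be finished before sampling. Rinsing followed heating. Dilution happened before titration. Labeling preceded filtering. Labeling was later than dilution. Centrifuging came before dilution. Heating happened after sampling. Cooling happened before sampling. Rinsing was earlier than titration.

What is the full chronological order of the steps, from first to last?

centrifuging, dilution, labeling, cooling, sampling, heating, rinsing, titration, filtering

The constraints fix every adjacent pair, so only one ordering works:
centrifuging → dilution → labeling → cooling → sampling → heating → rinsing → titration → filtering.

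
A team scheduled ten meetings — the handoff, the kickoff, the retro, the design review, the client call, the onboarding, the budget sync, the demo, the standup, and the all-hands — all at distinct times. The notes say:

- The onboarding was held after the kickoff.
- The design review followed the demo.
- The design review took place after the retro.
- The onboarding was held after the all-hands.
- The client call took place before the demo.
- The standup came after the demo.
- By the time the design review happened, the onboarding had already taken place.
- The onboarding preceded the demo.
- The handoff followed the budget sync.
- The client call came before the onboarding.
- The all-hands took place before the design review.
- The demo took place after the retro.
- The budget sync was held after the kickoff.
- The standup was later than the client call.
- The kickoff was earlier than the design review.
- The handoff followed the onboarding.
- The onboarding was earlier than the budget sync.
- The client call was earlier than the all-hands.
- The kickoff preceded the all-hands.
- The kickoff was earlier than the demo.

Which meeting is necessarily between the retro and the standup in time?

the demo

Tracing the constraints gives the retro → the demo → the standup, so the demo sits after the retro and before the standup.
No other meeting is forced both after the retro and before the standup.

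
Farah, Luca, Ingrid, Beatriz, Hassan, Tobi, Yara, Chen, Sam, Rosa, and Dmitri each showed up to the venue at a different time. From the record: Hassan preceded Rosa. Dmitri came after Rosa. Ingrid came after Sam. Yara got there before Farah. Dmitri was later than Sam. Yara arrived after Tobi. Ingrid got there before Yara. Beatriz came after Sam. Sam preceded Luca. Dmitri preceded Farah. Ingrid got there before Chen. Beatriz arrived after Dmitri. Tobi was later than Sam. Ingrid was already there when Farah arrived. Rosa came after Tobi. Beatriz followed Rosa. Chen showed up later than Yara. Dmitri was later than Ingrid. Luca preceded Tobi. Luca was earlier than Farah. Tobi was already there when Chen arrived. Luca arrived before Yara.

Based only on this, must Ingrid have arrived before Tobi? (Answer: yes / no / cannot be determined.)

cannot be determined

No chain of stated constraints runs from Ingrid to Tobi, and none runs from Tobi to Ingrid either.
So the relative order of Ingrid and Tobi is not fixed by the given facts.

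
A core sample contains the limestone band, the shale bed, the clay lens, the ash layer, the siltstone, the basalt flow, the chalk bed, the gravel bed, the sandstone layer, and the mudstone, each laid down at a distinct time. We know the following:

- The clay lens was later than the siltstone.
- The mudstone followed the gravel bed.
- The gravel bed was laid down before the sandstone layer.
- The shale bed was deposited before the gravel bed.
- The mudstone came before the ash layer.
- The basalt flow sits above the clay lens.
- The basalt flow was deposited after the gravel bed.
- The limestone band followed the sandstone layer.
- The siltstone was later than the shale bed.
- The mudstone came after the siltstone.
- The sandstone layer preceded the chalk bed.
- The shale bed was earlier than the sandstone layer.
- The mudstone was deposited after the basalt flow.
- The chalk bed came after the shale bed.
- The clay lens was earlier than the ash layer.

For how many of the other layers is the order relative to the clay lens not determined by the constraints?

Forced before the clay lens: the shale bed and the siltstone; forced after the clay lens: the ash layer, the basalt flow, and the mudstone.
That leaves the chalk bed, the gravel bed, the limestone band, and the sandstone layer with no forced order relative to the clay lens — 4.

4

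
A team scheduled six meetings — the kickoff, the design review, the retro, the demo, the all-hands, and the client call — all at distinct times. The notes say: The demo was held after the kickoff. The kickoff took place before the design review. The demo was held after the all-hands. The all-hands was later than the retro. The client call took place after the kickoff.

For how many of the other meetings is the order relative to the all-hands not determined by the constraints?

3

Forced before the all-hands: the retro; forced after the all-hands: the demo.
That leaves the client call, the design review, and the kickoff with no forced order relative to the all-hands — 3.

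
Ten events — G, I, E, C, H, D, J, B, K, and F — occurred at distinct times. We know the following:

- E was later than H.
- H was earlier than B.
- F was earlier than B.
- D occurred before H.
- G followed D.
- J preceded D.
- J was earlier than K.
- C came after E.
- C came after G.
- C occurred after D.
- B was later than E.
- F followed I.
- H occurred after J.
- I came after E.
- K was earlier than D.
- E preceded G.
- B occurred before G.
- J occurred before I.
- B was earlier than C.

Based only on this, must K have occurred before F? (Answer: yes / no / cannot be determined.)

yes

Chain the constraints: K → D → H → E → I → F. Each link is directly stated, so K comes before F.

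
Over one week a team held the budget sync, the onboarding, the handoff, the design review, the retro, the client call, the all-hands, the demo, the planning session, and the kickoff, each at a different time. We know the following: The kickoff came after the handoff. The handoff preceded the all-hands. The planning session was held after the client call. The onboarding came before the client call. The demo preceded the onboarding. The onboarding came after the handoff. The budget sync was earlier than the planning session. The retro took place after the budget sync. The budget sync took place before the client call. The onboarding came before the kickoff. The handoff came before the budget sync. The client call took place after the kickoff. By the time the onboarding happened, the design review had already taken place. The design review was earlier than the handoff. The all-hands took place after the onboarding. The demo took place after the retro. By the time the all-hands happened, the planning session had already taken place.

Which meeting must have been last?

the all-hands

Every other meeting has a chain of constraints placing it before the all-hands, so the all-hands is last.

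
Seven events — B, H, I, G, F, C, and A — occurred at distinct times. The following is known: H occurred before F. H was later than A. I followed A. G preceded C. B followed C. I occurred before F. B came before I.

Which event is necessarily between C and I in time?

Tracing the constraints gives C → B → I, so B sits after C and before I.
No other event is forced both after C and before I.

B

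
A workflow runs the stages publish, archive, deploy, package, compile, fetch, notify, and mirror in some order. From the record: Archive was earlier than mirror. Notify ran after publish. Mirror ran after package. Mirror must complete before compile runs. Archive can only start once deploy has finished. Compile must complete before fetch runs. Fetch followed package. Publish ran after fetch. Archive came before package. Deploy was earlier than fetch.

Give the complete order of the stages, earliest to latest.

deploy, archive, package, mirror, compile, fetch, publish, notify

The constraints fix every adjacent pair, so only one ordering works:
deploy → archive → package → mirror → compile → fetch → publish → notify.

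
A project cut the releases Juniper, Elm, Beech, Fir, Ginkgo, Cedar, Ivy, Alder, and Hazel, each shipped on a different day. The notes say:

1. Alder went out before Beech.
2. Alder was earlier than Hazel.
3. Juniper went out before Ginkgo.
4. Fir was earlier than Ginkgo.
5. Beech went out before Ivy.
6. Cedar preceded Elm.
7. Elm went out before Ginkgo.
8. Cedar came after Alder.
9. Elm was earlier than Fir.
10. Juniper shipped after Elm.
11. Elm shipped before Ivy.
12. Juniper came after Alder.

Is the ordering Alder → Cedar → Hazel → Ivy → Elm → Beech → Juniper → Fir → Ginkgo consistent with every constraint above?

The constraints require Beech before Ivy, but in the proposed sequence Ivy appears ahead of Beech. That one violation is enough.

no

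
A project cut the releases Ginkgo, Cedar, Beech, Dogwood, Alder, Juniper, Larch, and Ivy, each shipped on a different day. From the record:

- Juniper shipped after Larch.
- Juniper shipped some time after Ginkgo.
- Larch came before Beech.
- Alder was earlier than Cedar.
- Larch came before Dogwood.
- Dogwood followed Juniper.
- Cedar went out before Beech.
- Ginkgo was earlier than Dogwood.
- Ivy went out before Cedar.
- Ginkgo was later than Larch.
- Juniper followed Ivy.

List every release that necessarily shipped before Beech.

Directly stated before Beech: Cedar and Larch.
Alder reaches Beech via Alder → Cedar → Beech.
Ivy reaches Beech via Ivy → Cedar → Beech.
No chain forces Ginkgo (or any of the others) ahead of Beech.

Alder, Cedar, Ivy, Larch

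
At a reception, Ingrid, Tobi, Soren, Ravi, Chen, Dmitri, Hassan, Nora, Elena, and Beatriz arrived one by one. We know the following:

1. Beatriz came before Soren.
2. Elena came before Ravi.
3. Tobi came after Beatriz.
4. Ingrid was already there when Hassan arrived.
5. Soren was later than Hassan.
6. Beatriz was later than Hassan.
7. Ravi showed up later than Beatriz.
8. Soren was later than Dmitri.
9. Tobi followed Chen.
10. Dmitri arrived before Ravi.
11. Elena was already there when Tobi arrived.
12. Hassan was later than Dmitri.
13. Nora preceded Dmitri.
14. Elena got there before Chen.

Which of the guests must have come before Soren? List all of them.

Directly stated before Soren: Beatriz, Dmitri, and Hassan.
Ingrid reaches Soren via Ingrid → Hassan → Soren.
Nora reaches Soren via Nora → Dmitri → Soren.
No chain forces Elena (or any of the others) ahead of Soren.

Beatriz, Dmitri, Hassan, Ingrid, Nora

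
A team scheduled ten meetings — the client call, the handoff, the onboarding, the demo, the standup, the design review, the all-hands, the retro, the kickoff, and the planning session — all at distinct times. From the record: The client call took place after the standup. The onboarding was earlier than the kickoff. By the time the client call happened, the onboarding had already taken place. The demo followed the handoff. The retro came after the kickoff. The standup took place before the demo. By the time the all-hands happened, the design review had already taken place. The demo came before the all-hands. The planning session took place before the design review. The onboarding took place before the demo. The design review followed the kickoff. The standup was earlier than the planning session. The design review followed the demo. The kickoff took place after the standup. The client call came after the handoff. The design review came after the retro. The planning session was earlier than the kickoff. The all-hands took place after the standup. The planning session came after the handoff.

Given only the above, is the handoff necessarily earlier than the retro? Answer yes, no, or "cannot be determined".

Chain the constraints: the handoff → the planning session → the kickoff → the retro. Each link is directly stated, so the handoff comes before the retro.

yes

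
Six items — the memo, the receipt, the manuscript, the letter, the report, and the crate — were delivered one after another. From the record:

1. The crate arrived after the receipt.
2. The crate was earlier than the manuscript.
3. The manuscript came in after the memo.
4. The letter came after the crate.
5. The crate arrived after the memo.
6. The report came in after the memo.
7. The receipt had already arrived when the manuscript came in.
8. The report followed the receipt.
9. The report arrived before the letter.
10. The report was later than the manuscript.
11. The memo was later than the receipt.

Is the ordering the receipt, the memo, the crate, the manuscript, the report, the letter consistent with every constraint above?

yes

Check each stated constraint against the proposed order — e.g. the receipt is ahead of the manuscript; the receipt is ahead of the report. Every pair is in the required order; nothing is violated.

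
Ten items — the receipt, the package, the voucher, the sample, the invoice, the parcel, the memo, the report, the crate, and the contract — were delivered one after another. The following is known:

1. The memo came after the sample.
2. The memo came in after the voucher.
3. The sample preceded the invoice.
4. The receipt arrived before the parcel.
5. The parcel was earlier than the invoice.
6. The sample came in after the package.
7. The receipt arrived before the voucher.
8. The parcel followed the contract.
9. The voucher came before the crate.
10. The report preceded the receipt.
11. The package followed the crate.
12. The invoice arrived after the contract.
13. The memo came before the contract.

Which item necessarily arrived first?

the report

The report has a chain of constraints placing it before every other item, so the report must be first.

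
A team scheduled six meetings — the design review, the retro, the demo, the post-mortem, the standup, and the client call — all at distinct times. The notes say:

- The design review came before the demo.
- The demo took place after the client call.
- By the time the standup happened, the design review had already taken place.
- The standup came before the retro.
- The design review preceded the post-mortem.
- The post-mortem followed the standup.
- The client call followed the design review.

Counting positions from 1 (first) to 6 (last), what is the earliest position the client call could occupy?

The design review must come before the client call — 1 forced predecessor.
Nothing else is forced ahead of the client call, so its earliest slot is position 1 + 1 = 2.

2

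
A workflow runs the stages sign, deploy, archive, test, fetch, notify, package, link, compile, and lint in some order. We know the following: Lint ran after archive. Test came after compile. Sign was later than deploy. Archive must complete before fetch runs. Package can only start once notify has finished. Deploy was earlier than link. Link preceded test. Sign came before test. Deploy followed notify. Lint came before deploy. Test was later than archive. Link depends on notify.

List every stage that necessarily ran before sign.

archive, deploy, lint, notify

Directly stated before sign: deploy.
Archive reaches sign via archive → lint → deploy → sign.
Lint reaches sign via lint → deploy → sign.
Notify reaches sign via notify → deploy → sign.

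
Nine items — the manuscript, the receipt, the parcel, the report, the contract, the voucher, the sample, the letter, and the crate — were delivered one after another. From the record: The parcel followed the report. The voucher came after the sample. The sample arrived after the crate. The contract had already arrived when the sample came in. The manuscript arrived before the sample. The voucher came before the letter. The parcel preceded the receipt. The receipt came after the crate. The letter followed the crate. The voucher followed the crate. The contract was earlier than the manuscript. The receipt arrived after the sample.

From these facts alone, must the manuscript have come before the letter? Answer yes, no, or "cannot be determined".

yes

Chain the constraints: the manuscript → the sample → the voucher → the letter. Each link is directly stated, so the manuscript comes before the letter.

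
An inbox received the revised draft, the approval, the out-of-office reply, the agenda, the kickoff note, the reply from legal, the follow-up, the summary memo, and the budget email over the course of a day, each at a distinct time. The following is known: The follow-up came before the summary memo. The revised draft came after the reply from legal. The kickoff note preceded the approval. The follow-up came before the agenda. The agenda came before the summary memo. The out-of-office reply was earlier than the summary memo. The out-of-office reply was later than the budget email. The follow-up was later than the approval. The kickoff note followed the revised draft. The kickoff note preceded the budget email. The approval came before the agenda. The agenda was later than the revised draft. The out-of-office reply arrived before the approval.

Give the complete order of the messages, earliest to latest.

The constraints fix every adjacent pair, so only one ordering works:
the reply from legal → the revised draft → the kickoff note → the budget email → the out-of-office reply → the approval → the follow-up → the agenda → the summary memo.

the reply from legal, the revised draft, the kickoff note, the budget email, the out-of-office reply, the approval, the follow-up, the agenda, the summary memo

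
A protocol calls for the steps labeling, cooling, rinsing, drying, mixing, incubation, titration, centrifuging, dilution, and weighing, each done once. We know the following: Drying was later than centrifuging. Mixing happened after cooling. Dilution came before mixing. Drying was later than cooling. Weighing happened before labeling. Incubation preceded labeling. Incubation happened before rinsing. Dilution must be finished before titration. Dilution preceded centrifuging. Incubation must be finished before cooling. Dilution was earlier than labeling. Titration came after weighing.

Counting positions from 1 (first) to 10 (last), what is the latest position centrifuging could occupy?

9

Centrifuging must come before drying — 1 step forced after it.
Everything else can be placed before centrifuging in some valid order, so centrifuging can sit as late as position 10 − 1 = 9.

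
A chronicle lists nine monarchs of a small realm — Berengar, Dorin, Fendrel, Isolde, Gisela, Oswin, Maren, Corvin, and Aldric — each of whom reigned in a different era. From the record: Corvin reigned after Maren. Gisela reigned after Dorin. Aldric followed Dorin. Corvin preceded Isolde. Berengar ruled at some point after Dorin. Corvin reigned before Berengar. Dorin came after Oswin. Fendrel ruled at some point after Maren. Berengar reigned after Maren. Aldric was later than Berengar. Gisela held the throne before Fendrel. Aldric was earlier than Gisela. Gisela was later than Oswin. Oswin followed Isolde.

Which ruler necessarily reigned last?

Fendrel

Every other ruler has a chain of constraints placing them before Fendrel, so Fendrel is last.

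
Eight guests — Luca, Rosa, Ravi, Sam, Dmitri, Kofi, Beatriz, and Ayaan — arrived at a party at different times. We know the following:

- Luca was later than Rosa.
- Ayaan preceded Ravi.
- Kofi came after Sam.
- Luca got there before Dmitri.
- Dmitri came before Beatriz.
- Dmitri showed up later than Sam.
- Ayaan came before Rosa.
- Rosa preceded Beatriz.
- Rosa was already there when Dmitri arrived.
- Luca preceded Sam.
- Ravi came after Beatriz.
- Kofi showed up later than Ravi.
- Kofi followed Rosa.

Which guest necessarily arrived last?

Every other guest has a chain of constraints placing them before Kofi, so Kofi is last.

Kofi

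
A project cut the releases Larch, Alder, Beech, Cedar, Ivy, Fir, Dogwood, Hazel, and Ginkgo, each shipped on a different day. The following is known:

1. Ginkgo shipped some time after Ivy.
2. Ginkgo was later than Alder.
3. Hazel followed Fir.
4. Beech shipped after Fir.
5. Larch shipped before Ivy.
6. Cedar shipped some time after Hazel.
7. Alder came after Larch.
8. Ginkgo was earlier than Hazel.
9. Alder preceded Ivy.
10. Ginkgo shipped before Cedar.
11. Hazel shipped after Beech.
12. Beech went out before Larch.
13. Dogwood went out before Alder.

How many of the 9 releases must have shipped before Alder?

Directly stated before Alder: Dogwood and Larch.
Beech reaches Alder via Beech → Larch → Alder.
Fir reaches Alder via Fir → Beech → Larch → Alder.
No chain forces Ginkgo (or any of the others) ahead of Alder.
That's Beech, Dogwood, Fir, and Larch — 4 in all.

4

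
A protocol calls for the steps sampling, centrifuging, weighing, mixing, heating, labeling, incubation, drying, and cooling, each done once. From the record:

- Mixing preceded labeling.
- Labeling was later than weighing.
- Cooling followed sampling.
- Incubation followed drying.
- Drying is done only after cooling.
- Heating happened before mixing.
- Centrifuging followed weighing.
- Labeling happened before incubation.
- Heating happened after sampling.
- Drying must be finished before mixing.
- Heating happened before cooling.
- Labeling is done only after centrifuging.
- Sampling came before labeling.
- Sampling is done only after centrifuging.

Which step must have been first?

weighing

Weighing has a chain of constraints placing it before every other step, so weighing must be first.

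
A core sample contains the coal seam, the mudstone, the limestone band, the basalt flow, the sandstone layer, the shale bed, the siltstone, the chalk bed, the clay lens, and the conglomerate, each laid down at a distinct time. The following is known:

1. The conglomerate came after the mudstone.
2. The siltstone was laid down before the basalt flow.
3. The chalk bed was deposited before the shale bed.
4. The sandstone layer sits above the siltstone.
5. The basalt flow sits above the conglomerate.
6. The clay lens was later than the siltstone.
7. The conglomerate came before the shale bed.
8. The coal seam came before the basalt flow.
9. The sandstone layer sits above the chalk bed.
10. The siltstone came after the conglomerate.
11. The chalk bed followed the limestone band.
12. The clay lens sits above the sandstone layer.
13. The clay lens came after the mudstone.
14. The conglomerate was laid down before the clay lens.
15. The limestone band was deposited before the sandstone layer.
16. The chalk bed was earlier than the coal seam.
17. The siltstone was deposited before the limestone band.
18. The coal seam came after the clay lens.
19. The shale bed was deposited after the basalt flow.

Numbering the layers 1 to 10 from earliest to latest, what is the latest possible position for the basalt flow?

The basalt flow must come before the shale bed — 1 layer forced after it.
Everything else can be placed before the basalt flow in some valid order, so the basalt flow can sit as late as position 10 − 1 = 9.

9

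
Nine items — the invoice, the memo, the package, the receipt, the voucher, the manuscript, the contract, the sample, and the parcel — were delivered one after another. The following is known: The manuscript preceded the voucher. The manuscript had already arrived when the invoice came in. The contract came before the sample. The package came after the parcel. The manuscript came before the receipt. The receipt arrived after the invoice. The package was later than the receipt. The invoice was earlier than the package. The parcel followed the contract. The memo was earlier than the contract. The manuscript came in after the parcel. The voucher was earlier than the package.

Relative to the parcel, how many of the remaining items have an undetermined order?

1

Forced before the parcel: the contract and the memo; forced after the parcel: the invoice, the manuscript, the package, the receipt, and the voucher.
That leaves the sample with no forced order relative to the parcel — 1.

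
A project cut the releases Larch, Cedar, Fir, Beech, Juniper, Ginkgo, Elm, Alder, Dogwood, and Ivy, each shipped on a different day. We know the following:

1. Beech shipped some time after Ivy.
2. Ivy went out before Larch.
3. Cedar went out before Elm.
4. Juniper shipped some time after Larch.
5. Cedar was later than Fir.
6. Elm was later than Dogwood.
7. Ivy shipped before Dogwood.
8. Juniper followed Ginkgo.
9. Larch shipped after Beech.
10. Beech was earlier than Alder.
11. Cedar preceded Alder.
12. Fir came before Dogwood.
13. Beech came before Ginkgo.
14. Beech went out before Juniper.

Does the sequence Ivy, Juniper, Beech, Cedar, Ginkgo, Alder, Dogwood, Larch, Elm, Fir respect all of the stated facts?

The constraints require Larch before Juniper, but in the proposed sequence Juniper appears ahead of Larch. That one violation is enough.

no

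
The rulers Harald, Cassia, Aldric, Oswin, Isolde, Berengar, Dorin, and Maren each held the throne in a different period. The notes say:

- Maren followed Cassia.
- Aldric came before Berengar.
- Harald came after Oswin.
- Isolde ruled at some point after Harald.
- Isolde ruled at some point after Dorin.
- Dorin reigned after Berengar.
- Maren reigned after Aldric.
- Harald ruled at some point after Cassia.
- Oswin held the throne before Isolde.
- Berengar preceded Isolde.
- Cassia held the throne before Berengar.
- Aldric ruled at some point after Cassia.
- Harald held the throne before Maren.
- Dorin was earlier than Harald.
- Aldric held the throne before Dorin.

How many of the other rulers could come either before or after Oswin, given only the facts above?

4

Forced after Oswin: Harald, Isolde, and Maren.
That leaves Aldric, Berengar, Cassia, and Dorin with no forced order relative to Oswin — 4.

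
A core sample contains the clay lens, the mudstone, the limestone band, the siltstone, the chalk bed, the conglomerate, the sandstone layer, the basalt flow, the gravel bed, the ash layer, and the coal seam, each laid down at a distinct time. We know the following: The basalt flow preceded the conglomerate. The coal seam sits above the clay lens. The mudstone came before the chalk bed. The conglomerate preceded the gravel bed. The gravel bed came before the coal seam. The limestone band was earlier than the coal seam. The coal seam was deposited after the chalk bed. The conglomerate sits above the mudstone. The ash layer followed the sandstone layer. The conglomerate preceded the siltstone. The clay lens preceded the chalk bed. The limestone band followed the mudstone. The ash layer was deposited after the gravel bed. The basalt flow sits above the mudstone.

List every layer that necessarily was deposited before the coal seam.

Directly stated before the coal seam: the chalk bed, the clay lens, the gravel bed, and the limestone band.
The basalt flow reaches the coal seam via the basalt flow → the conglomerate → the gravel bed → the coal seam.
The conglomerate reaches the coal seam via the conglomerate → the gravel bed → the coal seam.
The mudstone reaches the coal seam via the mudstone → the limestone band → the coal seam.
No chain forces the sandstone layer (or any of the others) ahead of the coal seam.

the basalt flow, the chalk bed, the clay lens, the conglomerate, the gravel bed, the limestone band, the mudstone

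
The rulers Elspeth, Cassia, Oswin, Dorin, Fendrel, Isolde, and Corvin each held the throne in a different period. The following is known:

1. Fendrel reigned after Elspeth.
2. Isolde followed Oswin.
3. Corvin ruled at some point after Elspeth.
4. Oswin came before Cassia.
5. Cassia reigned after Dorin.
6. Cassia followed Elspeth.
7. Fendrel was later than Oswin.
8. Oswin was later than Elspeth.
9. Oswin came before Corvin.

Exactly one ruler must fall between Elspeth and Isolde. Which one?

Tracing the constraints gives Elspeth → Oswin → Isolde, so Oswin sits after Elspeth and before Isolde.
No other ruler is forced both after Elspeth and before Isolde.

Oswin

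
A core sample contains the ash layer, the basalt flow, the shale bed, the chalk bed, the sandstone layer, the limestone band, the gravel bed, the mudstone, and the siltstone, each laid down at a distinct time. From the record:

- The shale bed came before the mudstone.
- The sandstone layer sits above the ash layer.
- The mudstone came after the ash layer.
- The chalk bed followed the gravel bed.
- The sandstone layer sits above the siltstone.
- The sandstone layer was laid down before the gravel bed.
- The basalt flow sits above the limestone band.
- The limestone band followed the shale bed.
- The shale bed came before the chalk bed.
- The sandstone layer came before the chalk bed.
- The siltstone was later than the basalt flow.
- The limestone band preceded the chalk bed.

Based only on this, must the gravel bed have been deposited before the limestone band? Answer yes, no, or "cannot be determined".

Tracing the constraints gives the limestone band → the basalt flow → the siltstone → the sandstone layer → the gravel bed, so the limestone band must come before the gravel bed.
That means the gravel bed cannot be before the limestone band.

no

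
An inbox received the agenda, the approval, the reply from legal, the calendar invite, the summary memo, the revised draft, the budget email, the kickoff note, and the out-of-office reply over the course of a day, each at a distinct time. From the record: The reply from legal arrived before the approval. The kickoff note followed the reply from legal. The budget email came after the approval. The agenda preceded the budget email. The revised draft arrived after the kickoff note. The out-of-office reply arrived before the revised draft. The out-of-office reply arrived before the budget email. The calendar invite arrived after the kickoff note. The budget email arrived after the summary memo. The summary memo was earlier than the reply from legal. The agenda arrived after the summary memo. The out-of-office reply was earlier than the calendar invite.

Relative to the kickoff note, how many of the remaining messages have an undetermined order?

4

Forced before the kickoff note: the reply from legal and the summary memo; forced after the kickoff note: the calendar invite and the revised draft.
That leaves the agenda, the approval, the budget email, and the out-of-office reply with no forced order relative to the kickoff note — 4.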